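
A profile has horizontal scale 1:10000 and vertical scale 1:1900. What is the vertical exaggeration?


VE = horizontal_scale / vertical_scale = 10000 / 1900 ≈ 5.3

5.3x


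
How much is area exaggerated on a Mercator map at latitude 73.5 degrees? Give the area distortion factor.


area_distortion = 1/cos^2(73.5) = 12.397

12.397


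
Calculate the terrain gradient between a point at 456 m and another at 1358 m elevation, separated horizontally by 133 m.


gradient = (1358 - 456) / 133 = 902 / 133 = 6.782

6.782


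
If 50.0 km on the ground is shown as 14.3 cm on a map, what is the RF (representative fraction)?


ground = 50.0 km = 5000000 cm; RF denominator = ground / map = 5000000 / 14.3 ≈ 349650; RF = 1:349650

1:349650


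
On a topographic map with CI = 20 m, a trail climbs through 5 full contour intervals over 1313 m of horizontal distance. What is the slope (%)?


elevation change = 5 * 20 = 100 m
slope = 100 / 1313 * 100 = 7.6%

7.6%


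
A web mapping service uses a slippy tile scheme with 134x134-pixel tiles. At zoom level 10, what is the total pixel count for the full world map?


tiles per axis = 2^10 = 1024
total tiles = 1024^2 = 1048576
pixels per axis = 1024 * 134 = 137216
total pixels = 137216^2 = 18828230656

18828230656 pixels


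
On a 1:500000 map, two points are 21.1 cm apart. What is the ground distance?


ground = 21.1 cm * 500000 / 100 = 105500.0 m = 105.5 km

105.5 km


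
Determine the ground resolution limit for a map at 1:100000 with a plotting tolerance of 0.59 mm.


ground = 0.59 mm * 100000 / 1000 = 59.0 m

59.0 m


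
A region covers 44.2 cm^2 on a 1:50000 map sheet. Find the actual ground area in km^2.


ground_area = 44.2 * (50000/100)^2 = 11050000.0 m^2 = 11.05 km^2

11.05 km^2


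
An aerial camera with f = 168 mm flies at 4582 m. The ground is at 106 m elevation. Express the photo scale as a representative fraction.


scale = f / (H - h) = 168 mm / 4476 m = 168 / 4476000 = 1:26643

1:26643


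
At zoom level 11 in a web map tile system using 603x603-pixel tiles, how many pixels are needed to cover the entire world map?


tiles per axis = 2^11 = 2048
total tiles = 2048^2 = 4194304
pixels per axis = 2048 * 603 = 1234944
total pixels = 1234944^2 = 1525086683136

1525086683136 pixels


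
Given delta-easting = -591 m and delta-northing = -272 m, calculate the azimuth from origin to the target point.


az = atan2(-591, -272) = -114.7 deg
adjusted to 0-360: 245.3 degrees

245.3 degrees


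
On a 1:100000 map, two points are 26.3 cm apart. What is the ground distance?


ground = 26.3 cm * 100000 / 100 = 26300.0 m = 26.3 km

26.3 km


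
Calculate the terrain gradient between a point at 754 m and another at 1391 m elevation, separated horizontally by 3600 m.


gradient = (1391 - 754) / 3600 = 637 / 3600 = 0.1769

0.1769


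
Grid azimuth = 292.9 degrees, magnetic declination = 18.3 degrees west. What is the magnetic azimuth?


magnetic azimuth = grid azimuth - declination (east +ve)
mag_az = 292.9 - -18.3 = 311.2 degrees

311.2 degrees


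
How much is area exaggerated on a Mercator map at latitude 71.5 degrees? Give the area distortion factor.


area_distortion = 1/cos^2(71.5) = 9.932

9.932


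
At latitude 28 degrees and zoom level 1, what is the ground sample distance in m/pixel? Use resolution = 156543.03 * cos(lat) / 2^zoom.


res = 156543.03 * cos(28) / 2^1 = 156543.03 * 0.88294759 / 2 = 69109.65 m/pixel

69109.65 m/pixel


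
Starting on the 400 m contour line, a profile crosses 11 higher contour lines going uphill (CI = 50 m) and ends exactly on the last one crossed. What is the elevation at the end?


elevation = 400 + 11 * 50 = 950 m

950 m


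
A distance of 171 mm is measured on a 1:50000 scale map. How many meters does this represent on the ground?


ground = 171 mm * 50000 / 1000 = 8550.0 m

8550.0 m


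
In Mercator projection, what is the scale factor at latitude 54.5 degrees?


SF = 1 / cos(54.5) = 1 / 0.580703 = 1.722

1.722


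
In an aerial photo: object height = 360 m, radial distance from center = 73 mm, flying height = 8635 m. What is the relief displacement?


d = h * r / H = 360 * 73 / 8635 = 3.04 mm

3.04 mm


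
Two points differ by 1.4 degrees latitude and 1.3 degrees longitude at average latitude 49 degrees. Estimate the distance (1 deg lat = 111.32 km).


dlat_km = 1.4 * 111.32 = 155.848
dlon_km = 1.3 * 111.32 * cos(49) ≈ 94.942
dist = sqrt(155.848^2 + 94.942^2) ≈ 182.5 km

182.5 km


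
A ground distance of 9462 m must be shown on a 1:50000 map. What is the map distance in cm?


map_cm = 9462 * 100 / 50000 = 18.924 cm ≈ 18.92 cm

18.92 cm


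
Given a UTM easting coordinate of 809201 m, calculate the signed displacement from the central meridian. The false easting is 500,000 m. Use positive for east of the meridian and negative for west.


displacement = 809201 - 500000 = 309201 m

309201 m


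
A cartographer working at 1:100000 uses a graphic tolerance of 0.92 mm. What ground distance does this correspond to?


ground = 0.92 mm * 100000 / 1000 = 92.0 m

92.0 m


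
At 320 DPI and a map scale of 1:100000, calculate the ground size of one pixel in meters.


pixel_cm = 2.54 / 320 ≈ 0.007938 cm
ground = pixel_cm * 100000 / 100 = 2.54 * 100000 / (320 * 100) = 254000 / 32000 ≈ 7.94 m

7.94 m


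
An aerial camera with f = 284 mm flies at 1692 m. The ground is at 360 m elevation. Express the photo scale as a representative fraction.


scale = f / (H - h) = 284 mm / 1332 m = 284 / 1332000 = 1:4690

1:4690


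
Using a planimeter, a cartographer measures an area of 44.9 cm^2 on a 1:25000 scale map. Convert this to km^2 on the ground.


ground_area = 44.9 * (25000/100)^2 = 2806250.0 m^2 = 2.80625 km^2 ≈ 2.806 km^2

2.806 km^2


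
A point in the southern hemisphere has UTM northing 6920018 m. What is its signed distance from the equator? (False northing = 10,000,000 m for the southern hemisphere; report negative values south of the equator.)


For southern: actual = 6920018 - 10000000 = -3079982 m

-3079982 m


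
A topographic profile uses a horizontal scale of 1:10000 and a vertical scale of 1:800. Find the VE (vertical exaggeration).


VE = horizontal_scale / vertical_scale = 10000 / 800 = 12.5

12.5x


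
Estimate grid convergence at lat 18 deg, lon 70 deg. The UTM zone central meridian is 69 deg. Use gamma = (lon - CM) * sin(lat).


gamma = (70 - 69) * sin(18) = 1 * 0.309017 = 0.309 degrees

0.309 degrees


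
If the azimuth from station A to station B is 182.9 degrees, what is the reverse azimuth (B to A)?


back azimuth = (182.9 + 180) mod 360 = 2.9 degrees

2.9 degrees


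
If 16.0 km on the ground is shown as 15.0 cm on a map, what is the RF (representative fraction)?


ground = 16.0 km = 1600000 cm; RF denominator = ground / map = 1600000 / 15.0 ≈ 106667; RF = 1:106667

1:106667


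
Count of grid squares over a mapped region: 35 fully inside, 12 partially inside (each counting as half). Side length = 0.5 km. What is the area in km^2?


effective squares = 35 + 12 * 0.5 = 41.0
area = 41.0 * 0.25 = 10.25 km^2

10.25 km^2


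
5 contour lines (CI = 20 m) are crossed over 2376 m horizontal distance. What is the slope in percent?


elevation change = 5 * 20 = 100 m
slope = 100 / 2376 * 100 = 4.2%

4.2%


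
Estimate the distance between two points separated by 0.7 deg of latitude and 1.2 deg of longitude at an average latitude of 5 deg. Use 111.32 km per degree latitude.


dlat_km = 0.7 * 111.32 = 77.924
dlon_km = 1.2 * 111.32 * cos(5) ≈ 133.076
dist = sqrt(77.924^2 + 133.076^2) ≈ 154.2 km

154.2 km


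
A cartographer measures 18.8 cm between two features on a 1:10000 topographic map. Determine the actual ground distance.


ground = 18.8 cm * 10000 / 100 = 1880.0 m = 1.88 km

1.88 km


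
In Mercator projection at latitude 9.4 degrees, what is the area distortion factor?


area_distortion = 1/cos^2(9.4) = 1.027

1.027


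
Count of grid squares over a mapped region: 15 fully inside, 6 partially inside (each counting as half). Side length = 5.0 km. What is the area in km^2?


effective squares = 15 + 6 * 0.5 = 18.0
area = 18.0 * 25.0 = 450.0 km^2

450.0 km^2


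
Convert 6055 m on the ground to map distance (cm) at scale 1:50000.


map_cm = 6055 * 100 / 50000 = 12.11 cm

12.11 cm


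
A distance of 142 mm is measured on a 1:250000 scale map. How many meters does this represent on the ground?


ground = 142 mm * 250000 / 1000 = 35500.0 m

35500.0 m


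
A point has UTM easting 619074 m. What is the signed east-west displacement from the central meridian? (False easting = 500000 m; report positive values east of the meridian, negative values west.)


displacement = 619074 - 500000 = 119074 m

119074 m


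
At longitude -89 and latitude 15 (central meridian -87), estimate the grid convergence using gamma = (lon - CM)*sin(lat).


gamma = (-89 - -87) * sin(15) = -2 * 0.258819 = -0.518 degrees

-0.518 degrees


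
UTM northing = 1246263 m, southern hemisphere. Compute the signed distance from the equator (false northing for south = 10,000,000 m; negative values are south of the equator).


For southern: actual = 1246263 - 10000000 = -8753737 m

-8753737 m


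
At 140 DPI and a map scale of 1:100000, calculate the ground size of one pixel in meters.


pixel_cm = 2.54 / 140 ≈ 0.018143 cm
ground = pixel_cm * 100000 / 100 = 2.54 * 100000 / (140 * 100) = 254000 / 14000 ≈ 18.14 m

18.14 m


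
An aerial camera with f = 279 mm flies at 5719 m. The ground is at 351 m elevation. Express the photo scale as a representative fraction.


scale = f / (H - h) = 279 mm / 5368 m = 279 / 5368000 = 1:19240

1:19240


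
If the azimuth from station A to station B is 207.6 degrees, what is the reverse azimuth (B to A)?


back azimuth = (207.6 + 180) mod 360 = 27.6 degrees

27.6 degrees


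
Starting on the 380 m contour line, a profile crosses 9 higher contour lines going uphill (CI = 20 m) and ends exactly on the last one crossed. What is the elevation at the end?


elevation = 380 + 9 * 20 = 560 m

560 m


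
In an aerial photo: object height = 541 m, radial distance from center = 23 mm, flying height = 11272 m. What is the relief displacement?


d = h * r / H = 541 * 23 / 11272 = 1.1 mm

1.1 mm


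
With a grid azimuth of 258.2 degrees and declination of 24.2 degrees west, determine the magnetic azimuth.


magnetic azimuth = grid azimuth - declination (east +ve)
mag_az = 258.2 - -24.2 = 282.4 degrees

282.4 degrees


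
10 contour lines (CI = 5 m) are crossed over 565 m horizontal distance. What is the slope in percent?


elevation change = 10 * 5 = 50 m
slope = 50 / 565 * 100 = 8.8%

8.8%


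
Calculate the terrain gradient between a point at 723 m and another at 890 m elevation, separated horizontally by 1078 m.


gradient = (890 - 723) / 1078 = 167 / 1078 = 0.1549

0.1549


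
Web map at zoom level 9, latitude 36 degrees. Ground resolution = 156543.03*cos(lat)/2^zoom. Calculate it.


res = 156543.03 * cos(36) / 2^9 = 156543.03 * 0.80901699 / 512 = 247.36 m/pixel

247.36 m/pixel


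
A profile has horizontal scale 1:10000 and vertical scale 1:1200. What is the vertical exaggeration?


VE = horizontal_scale / vertical_scale = 10000 / 1200 ≈ 8.3

8.3x


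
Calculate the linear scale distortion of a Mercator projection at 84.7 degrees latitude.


SF = 1 / cos(84.7) = 1 / 0.092371 = 10.826

10.826


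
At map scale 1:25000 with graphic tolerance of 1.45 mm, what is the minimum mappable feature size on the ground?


ground = 1.45 mm * 25000 / 1000 = 36.25 m

36.25 m


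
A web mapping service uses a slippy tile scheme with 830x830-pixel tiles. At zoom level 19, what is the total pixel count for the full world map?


tiles per axis = 2^19 = 524288
total tiles = 524288^2 = 274877906944
pixels per axis = 524288 * 830 = 435159040
total pixels = 435159040^2 = 189363390093721600

189363390093721600 pixels


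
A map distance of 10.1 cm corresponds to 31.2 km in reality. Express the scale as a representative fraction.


ground = 31.2 km = 3120000 cm; RF denominator = ground / map = 3120000 / 10.1 ≈ 308911; RF = 1:308911

1:308911


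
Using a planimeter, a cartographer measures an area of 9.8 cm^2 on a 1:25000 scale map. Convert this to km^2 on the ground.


ground_area = 9.8 * (25000/100)^2 = 612500.0 m^2 = 0.6125 km^2 ≈ 0.613 km^2

0.613 km^2


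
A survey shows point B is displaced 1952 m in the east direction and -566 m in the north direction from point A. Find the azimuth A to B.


az = atan2(1952, -566) = 106.2 deg
adjusted to 0-360: 106.2 degrees

106.2 degrees


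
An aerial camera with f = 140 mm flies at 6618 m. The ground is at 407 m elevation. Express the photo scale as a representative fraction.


scale = f / (H - h) = 140 mm / 6211 m = 140 / 6211000 = 1:44364

1:44364


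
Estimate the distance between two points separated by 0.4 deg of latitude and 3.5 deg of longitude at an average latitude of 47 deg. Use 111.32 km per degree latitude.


dlat_km = 0.4 * 111.32 = 44.528
dlon_km = 3.5 * 111.32 * cos(47) ≈ 265.72
dist = sqrt(44.528^2 + 265.72^2) ≈ 269.4 km

269.4 km


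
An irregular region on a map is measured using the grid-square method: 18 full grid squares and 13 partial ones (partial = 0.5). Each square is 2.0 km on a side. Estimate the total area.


effective squares = 18 + 13 * 0.5 = 24.5
area = 24.5 * 4.0 = 98.0 km^2

98.0 km^2


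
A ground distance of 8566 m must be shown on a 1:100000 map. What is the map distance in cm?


map_cm = 8566 * 100 / 100000 = 8.566 cm ≈ 8.57 cm

8.57 cm


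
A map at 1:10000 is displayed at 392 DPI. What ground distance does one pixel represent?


pixel_cm = 2.54 / 392 ≈ 0.00648 cm
ground = pixel_cm * 10000 / 100 = 2.54 * 10000 / (392 * 100) = 25400 / 39200 ≈ 0.65 m

0.65 m


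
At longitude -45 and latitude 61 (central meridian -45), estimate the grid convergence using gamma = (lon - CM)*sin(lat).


gamma = (-45 - -45) * sin(61) = 0 * 0.87462 = 0.0 degrees

0.0 degrees


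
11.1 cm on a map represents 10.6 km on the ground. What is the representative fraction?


ground = 10.6 km = 1060000 cm; RF denominator = ground / map = 1060000 / 11.1 ≈ 95495; RF = 1:95495

1:95495


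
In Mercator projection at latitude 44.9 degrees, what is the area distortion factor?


area_distortion = 1/cos^2(44.9) = 1.993

1.993


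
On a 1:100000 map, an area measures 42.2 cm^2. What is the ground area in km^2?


ground_area = 42.2 * (100000/100)^2 = 42200000.0 m^2 = 42.2 km^2

42.2 km^2


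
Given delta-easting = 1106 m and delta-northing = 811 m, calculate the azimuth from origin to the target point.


az = atan2(1106, 811) = 53.7 deg
adjusted to 0-360: 53.7 degrees

53.7 degrees


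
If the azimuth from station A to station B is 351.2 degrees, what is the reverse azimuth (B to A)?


back azimuth = (351.2 + 180) mod 360 = 171.2 degrees

171.2 degrees


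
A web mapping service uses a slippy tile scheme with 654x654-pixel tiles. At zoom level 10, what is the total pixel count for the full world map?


tiles per axis = 2^10 = 1024
total tiles = 1024^2 = 1048576
pixels per axis = 1024 * 654 = 669696
total pixels = 669696^2 = 448492732416

448492732416 pixels


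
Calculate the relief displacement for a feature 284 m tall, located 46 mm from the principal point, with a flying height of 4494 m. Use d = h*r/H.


d = h * r / H = 284 * 46 / 4494 = 2.91 mm

2.91 mm


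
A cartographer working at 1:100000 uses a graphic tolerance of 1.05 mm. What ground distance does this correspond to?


ground = 1.05 mm * 100000 / 1000 = 105.0 m

105.0 m


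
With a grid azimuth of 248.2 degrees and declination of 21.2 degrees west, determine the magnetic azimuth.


magnetic azimuth = grid azimuth - declination (east +ve)
mag_az = 248.2 - -21.2 = 269.4 degrees

269.4 degrees


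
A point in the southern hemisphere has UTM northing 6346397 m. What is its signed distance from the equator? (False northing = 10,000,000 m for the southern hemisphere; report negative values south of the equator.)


For southern: actual = 6346397 - 10000000 = -3653603 m

-3653603 m


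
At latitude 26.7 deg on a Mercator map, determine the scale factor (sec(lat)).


SF = 1 / cos(26.7) = 1 / 0.893371 = 1.119

1.119


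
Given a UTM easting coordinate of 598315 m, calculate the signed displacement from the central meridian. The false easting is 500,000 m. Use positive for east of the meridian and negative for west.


displacement = 598315 - 500000 = 98315 m

98315 m


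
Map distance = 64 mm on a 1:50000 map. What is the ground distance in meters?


ground = 64 mm * 50000 / 1000 = 3200.0 m

3200.0 m


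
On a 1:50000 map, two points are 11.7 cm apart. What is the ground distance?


ground = 11.7 cm * 50000 / 100 = 5850.0 m = 5.85 km

5.85 km


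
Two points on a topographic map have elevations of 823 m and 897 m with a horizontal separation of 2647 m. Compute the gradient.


gradient = (897 - 823) / 2647 = 74 / 2647 = 0.028

0.028


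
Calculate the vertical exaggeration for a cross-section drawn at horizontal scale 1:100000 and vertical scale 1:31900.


VE = horizontal_scale / vertical_scale = 100000 / 31900 ≈ 3.1

3.1x


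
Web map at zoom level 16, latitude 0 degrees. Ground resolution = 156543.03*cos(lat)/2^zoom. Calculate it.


res = 156543.03 * cos(0) / 2^16 = 156543.03 * 1.0 / 65536 = 2.39 m/pixel

2.39 m/pixel


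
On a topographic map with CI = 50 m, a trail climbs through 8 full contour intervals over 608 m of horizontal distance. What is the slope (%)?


elevation change = 8 * 50 = 400 m
slope = 400 / 608 * 100 = 65.8%

65.8%


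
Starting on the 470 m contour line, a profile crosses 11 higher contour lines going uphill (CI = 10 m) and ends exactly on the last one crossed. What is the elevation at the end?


elevation = 470 + 11 * 10 = 580 m

580 m


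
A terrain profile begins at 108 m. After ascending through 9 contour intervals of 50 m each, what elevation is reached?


elevation = 108 + 9 * 50 = 558 m

558 m


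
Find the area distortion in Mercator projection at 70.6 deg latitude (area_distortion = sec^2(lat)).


area_distortion = 1/cos^2(70.6) = 9.064

9.064


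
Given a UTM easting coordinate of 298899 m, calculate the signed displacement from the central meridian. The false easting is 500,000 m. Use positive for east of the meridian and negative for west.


displacement = 298899 - 500000 = -201101 m

-201101 m


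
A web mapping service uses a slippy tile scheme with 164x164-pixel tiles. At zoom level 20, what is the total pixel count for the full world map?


tiles per axis = 2^20 = 1048576
total tiles = 1048576^2 = 1099511627776
pixels per axis = 1048576 * 164 = 171966464
total pixels = 171966464^2 = 29572464740663296

29572464740663296 pixels


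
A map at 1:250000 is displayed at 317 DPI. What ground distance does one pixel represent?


pixel_cm = 2.54 / 317 ≈ 0.008013 cm
ground = pixel_cm * 250000 / 100 = 2.54 * 250000 / (317 * 100) = 635000 / 31700 ≈ 20.03 m

20.03 m


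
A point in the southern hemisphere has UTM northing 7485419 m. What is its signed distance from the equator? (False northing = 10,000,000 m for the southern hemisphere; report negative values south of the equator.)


For southern: actual = 7485419 - 10000000 = -2514581 m

-2514581 m


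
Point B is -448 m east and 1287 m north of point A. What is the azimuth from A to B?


az = atan2(-448, 1287) = -19.2 deg
adjusted to 0-360: 340.8 degrees

340.8 degrees


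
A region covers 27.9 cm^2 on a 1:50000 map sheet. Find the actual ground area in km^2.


ground_area = 27.9 * (50000/100)^2 = 6975000.0 m^2 = 6.975 km^2

6.975 km^2


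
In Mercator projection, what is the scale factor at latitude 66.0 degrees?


SF = 1 / cos(66.0) = 1 / 0.406737 = 2.459

2.459


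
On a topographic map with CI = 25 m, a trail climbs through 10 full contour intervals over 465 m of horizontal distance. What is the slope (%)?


elevation change = 10 * 25 = 250 m
slope = 250 / 465 * 100 = 53.8%

53.8%


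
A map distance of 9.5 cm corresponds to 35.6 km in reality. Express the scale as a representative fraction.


ground = 35.6 km = 3560000 cm; RF denominator = ground / map = 3560000 / 9.5 ≈ 374737; RF = 1:374737

1:374737


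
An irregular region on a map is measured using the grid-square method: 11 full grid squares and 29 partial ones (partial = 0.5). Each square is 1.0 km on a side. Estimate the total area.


effective squares = 11 + 29 * 0.5 = 25.5
area = 25.5 * 1.0 = 25.5 km^2

25.5 km^2


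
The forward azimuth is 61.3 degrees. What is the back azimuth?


back azimuth = (61.3 + 180) mod 360 = 241.3 degrees

241.3 degrees


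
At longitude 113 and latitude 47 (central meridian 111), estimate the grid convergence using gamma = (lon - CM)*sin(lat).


gamma = (113 - 111) * sin(47) = 2 * 0.731354 = 1.463 degrees

1.463 degrees


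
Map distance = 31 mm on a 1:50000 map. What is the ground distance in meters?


ground = 31 mm * 50000 / 1000 = 1550.0 m

1550.0 m


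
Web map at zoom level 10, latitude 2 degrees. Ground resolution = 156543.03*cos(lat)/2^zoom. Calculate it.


res = 156543.03 * cos(2) / 2^10 = 156543.03 * 0.99939083 / 1024 = 152.78 m/pixel

152.78 m/pixel


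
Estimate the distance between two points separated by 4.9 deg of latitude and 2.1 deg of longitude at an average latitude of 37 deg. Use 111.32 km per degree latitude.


dlat_km = 4.9 * 111.32 = 545.468
dlon_km = 2.1 * 111.32 * cos(37) ≈ 186.699
dist = sqrt(545.468^2 + 186.699^2) ≈ 576.5 km

576.5 km


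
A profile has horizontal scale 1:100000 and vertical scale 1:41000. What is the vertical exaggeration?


VE = horizontal_scale / vertical_scale = 100000 / 41000 ≈ 2.4

2.4x


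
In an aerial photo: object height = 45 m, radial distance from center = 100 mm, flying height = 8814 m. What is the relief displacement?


d = h * r / H = 45 * 100 / 8814 = 0.51 mm

0.51 mm


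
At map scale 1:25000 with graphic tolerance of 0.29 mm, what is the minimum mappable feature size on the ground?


ground = 0.29 mm * 25000 / 1000 = 7.25 m

7.25 m


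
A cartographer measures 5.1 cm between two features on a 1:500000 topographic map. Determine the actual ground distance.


ground = 5.1 cm * 500000 / 100 = 25500.0 m = 25.5 km

25.5 km


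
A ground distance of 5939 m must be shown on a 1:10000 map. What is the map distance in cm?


map_cm = 5939 * 100 / 10000 = 59.39 cm

59.39 cm


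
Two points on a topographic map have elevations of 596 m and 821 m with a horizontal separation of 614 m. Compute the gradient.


gradient = (821 - 596) / 614 = 225 / 614 = 0.3664

0.3664


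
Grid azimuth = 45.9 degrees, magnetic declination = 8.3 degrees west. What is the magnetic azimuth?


magnetic azimuth = grid azimuth - declination (east +ve)
mag_az = 45.9 - -8.3 = 54.2 degrees

54.2 degrees


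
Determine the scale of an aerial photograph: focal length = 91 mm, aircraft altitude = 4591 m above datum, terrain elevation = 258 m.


scale = f / (H - h) = 91 mm / 4333 m = 91 / 4333000 = 1:47615

1:47615


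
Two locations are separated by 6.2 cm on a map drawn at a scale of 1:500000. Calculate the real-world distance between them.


ground = 6.2 cm * 500000 / 100 = 31000.0 m = 31.0 km

31.0 km


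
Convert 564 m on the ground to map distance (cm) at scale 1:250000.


map_cm = 564 * 100 / 250000 = 0.2256 cm ≈ 0.23 cm

0.23 cm


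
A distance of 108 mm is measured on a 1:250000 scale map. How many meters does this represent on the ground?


ground = 108 mm * 250000 / 1000 = 27000.0 m

27000.0 m


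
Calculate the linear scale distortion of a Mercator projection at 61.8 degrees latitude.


SF = 1 / cos(61.8) = 1 / 0.472551 = 2.116

2.116


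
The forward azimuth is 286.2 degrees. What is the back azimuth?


back azimuth = (286.2 + 180) mod 360 = 106.2 degrees

106.2 degrees


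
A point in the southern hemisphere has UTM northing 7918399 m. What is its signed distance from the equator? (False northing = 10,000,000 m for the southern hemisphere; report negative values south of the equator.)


For southern: actual = 7918399 - 10000000 = -2081601 m

-2081601 m


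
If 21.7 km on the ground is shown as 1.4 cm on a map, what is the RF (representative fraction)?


ground = 21.7 km = 2170000 cm; RF denominator = ground / map = 2170000 / 1.4 = 1550000; RF = 1:1550000

1:1550000


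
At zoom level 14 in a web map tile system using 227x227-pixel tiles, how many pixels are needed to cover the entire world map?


tiles per axis = 2^14 = 16384
total tiles = 16384^2 = 268435456
pixels per axis = 16384 * 227 = 3719168
total pixels = 3719168^2 = 13832210612224

13832210612224 pixels


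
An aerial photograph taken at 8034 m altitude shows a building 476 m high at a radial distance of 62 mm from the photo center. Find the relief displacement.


d = h * r / H = 476 * 62 / 8034 = 3.67 mm

3.67 mm


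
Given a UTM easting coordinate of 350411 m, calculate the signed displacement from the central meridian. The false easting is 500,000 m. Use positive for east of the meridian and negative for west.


displacement = 350411 - 500000 = -149589 m

-149589 m


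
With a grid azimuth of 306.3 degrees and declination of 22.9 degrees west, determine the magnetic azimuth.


magnetic azimuth = grid azimuth - declination (east +ve)
mag_az = 306.3 - -22.9 = 329.2 degrees

329.2 degrees


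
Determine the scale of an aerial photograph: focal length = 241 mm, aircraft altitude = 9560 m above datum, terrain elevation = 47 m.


scale = f / (H - h) = 241 mm / 9513 m = 241 / 9513000 = 1:39473

1:39473


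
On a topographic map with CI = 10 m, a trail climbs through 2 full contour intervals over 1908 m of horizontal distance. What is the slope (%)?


elevation change = 2 * 10 = 20 m
slope = 20 / 1908 * 100 = 1.0%

1.0%


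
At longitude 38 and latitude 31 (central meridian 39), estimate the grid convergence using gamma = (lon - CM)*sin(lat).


gamma = (38 - 39) * sin(31) = -1 * 0.515038 = -0.515 degrees

-0.515 degrees


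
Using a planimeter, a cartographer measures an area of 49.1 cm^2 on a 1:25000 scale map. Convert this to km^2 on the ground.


ground_area = 49.1 * (25000/100)^2 = 3068750.0 m^2 = 3.06875 km^2 ≈ 3.069 km^2

3.069 km^2


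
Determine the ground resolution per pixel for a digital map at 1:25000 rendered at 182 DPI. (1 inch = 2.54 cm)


pixel_cm = 2.54 / 182 ≈ 0.013956 cm
ground = pixel_cm * 25000 / 100 = 2.54 * 25000 / (182 * 100) = 63500 / 18200 ≈ 3.49 m

3.49 m


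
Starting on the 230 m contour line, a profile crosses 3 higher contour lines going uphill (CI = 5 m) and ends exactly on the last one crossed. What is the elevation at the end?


elevation = 230 + 3 * 5 = 245 m

245 m


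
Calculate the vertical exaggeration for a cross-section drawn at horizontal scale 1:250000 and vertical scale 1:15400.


VE = horizontal_scale / vertical_scale = 250000 / 15400 ≈ 16.2

16.2x


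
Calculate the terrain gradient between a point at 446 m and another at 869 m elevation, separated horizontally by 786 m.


gradient = (869 - 446) / 786 = 423 / 786 = 0.5382

0.5382


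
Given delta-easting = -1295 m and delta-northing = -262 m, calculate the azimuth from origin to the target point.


az = atan2(-1295, -262) = -101.4 deg
adjusted to 0-360: 258.6 degrees

258.6 degrees


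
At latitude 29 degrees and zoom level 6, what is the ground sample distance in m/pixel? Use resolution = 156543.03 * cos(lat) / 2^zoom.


res = 156543.03 * cos(29) / 2^6 = 156543.03 * 0.87461971 / 64 = 2139.31 m/pixel

2139.31 m/pixel


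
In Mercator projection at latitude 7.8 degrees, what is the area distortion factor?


area_distortion = 1/cos^2(7.8) = 1.019

1.019


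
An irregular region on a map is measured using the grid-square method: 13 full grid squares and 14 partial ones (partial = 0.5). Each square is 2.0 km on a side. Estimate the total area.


effective squares = 13 + 14 * 0.5 = 20.0
area = 20.0 * 4.0 = 80.0 km^2

80.0 km^2


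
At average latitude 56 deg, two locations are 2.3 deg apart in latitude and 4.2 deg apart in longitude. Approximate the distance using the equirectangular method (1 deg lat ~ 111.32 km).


dlat_km = 2.3 * 111.32 = 256.036
dlon_km = 4.2 * 111.32 * cos(56) ≈ 261.447
dist = sqrt(256.036^2 + 261.447^2) ≈ 365.9 km

365.9 km


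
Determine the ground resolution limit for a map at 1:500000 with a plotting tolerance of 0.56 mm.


ground = 0.56 mm * 500000 / 1000 = 280.0 m

280.0 m


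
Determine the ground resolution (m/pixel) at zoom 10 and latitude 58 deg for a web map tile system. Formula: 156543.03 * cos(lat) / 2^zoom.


res = 156543.03 * cos(58) / 2^10 = 156543.03 * 0.52991926 / 1024 = 81.01 m/pixel

81.01 m/pixel


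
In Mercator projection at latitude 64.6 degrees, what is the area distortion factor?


area_distortion = 1/cos^2(64.6) = 5.435

5.435


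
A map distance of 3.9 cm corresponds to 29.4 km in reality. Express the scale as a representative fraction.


ground = 29.4 km = 2940000 cm; RF denominator = ground / map = 2940000 / 3.9 ≈ 753846; RF = 1:753846

1:753846


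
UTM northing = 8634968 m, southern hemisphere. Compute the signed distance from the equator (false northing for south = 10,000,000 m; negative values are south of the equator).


For southern: actual = 8634968 - 10000000 = -1365032 m

-1365032 m


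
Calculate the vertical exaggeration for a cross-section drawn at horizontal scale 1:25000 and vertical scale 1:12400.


VE = horizontal_scale / vertical_scale = 25000 / 12400 ≈ 2.0

2.0x


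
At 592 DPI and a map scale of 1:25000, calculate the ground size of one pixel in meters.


pixel_cm = 2.54 / 592 ≈ 0.004291 cm
ground = pixel_cm * 25000 / 100 = 2.54 * 25000 / (592 * 100) = 63500 / 59200 ≈ 1.07 m

1.07 m


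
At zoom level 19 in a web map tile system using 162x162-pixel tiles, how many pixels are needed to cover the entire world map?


tiles per axis = 2^19 = 524288
total tiles = 524288^2 = 274877906944
pixels per axis = 524288 * 162 = 84934656
total pixels = 84934656^2 = 7213895789838336

7213895789838336 pixels


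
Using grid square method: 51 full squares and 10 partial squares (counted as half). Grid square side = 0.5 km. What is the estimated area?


effective squares = 51 + 10 * 0.5 = 56.0
area = 56.0 * 0.25 = 14.0 km^2

14.0 km^2


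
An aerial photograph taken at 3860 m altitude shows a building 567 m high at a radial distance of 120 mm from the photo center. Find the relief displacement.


d = h * r / H = 567 * 120 / 3860 = 17.63 mm

17.63 mm


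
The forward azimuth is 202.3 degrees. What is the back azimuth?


back azimuth = (202.3 + 180) mod 360 = 22.3 degrees

22.3 degrees


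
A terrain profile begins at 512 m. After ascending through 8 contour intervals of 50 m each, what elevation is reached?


elevation = 512 + 8 * 50 = 912 m

912 m


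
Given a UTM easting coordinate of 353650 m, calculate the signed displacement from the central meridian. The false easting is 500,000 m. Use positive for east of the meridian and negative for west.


displacement = 353650 - 500000 = -146350 m

-146350 m


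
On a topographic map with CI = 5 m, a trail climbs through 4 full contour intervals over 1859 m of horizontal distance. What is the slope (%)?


elevation change = 4 * 5 = 20 m
slope = 20 / 1859 * 100 = 1.1%

1.1%


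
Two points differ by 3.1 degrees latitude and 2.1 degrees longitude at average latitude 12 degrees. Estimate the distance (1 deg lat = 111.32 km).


dlat_km = 3.1 * 111.32 = 345.092
dlon_km = 2.1 * 111.32 * cos(12) ≈ 228.664
dist = sqrt(345.092^2 + 228.664^2) ≈ 414.0 km

414.0 km


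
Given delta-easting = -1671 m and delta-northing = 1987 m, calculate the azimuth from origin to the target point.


az = atan2(-1671, 1987) = -40.1 deg
adjusted to 0-360: 319.9 degrees

319.9 degrees


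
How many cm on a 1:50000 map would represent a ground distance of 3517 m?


map_cm = 3517 * 100 / 50000 = 7.034 cm ≈ 7.03 cm

7.03 cm


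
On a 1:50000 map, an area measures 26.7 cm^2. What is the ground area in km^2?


ground_area = 26.7 * (50000/100)^2 = 6675000.0 m^2 = 6.675 km^2

6.675 km^2


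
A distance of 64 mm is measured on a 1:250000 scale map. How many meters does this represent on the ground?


ground = 64 mm * 250000 / 1000 = 16000.0 m

16000.0 m


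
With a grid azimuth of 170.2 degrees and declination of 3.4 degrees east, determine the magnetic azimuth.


magnetic azimuth = grid azimuth - declination (east +ve)
mag_az = 170.2 - 3.4 = 166.8 degrees

166.8 degrees


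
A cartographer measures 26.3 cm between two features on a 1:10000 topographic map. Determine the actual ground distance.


ground = 26.3 cm * 10000 / 100 = 2630.0 m = 2.63 km

2.63 km


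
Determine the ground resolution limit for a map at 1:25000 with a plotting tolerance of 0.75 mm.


ground = 0.75 mm * 25000 / 1000 = 18.75 m

18.75 m


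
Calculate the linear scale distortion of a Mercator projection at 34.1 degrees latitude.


SF = 1 / cos(34.1) = 1 / 0.82806 = 1.208

1.208


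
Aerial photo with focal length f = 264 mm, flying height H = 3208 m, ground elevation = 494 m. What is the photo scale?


scale = f / (H - h) = 264 mm / 2714 m = 264 / 2714000 = 1:10280

1:10280


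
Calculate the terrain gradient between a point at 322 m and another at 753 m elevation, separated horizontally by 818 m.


gradient = (753 - 322) / 818 = 431 / 818 = 0.5269

0.5269


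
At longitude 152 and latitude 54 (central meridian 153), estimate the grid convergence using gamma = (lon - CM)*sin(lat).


gamma = (152 - 153) * sin(54) = -1 * 0.809017 = -0.809 degrees

-0.809 degrees


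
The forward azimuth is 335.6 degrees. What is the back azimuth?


back azimuth = (335.6 + 180) mod 360 = 155.6 degrees

155.6 degrees


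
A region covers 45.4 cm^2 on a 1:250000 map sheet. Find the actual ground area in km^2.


ground_area = 45.4 * (250000/100)^2 = 283750000.0 m^2 = 283.75 km^2

283.75 km^2


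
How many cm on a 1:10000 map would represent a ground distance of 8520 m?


map_cm = 8520 * 100 / 10000 = 85.2 cm

85.2 cm


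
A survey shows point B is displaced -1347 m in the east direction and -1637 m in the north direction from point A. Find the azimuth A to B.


az = atan2(-1347, -1637) = -140.6 deg
adjusted to 0-360: 219.4 degrees

219.4 degrees


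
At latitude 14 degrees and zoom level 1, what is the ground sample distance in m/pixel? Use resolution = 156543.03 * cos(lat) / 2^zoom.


res = 156543.03 * cos(14) / 2^1 = 156543.03 * 0.97029573 / 2 = 75946.52 m/pixel

75946.52 m/pixel


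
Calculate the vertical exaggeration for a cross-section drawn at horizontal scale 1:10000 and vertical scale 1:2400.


VE = horizontal_scale / vertical_scale = 10000 / 2400 ≈ 4.2

4.2x


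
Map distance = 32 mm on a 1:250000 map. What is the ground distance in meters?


ground = 32 mm * 250000 / 1000 = 8000.0 m

8000.0 m


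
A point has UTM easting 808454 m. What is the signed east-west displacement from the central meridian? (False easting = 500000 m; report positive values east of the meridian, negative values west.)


displacement = 808454 - 500000 = 308454 m

308454 m


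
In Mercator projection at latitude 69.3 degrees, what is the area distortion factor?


area_distortion = 1/cos^2(69.3) = 8.004

8.004


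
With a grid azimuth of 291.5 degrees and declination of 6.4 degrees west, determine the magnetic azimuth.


magnetic azimuth = grid azimuth - declination (east +ve)
mag_az = 291.5 - -6.4 = 297.9 degrees

297.9 degrees


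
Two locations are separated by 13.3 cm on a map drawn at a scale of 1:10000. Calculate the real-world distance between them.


ground = 13.3 cm * 10000 / 100 = 1330.0 m = 1.33 km

1.33 km


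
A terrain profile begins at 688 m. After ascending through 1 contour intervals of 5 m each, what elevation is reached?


elevation = 688 + 1 * 5 = 693 m

693 m


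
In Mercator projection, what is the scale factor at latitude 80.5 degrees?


SF = 1 / cos(80.5) = 1 / 0.165048 = 6.059

6.059


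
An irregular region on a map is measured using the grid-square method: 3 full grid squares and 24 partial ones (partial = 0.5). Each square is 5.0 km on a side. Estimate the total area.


effective squares = 3 + 24 * 0.5 = 15.0
area = 15.0 * 25.0 = 375.0 km^2

375.0 km^2


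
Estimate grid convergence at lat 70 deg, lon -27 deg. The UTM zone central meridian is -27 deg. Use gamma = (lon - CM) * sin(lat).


gamma = (-27 - -27) * sin(70) = 0 * 0.939693 = 0.0 degrees

0.0 degrees


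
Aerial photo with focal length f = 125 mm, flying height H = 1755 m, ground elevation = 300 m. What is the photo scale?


scale = f / (H - h) = 125 mm / 1455 m = 125 / 1455000 = 1:11640

1:11640


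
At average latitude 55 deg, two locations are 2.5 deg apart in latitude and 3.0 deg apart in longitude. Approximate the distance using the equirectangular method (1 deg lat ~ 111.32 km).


dlat_km = 2.5 * 111.32 = 278.3
dlon_km = 3.0 * 111.32 * cos(55) ≈ 191.552
dist = sqrt(278.3^2 + 191.552^2) ≈ 337.9 km

337.9 km


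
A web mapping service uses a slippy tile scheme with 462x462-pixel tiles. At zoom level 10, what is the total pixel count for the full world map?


tiles per axis = 2^10 = 1024
total tiles = 1024^2 = 1048576
pixels per axis = 1024 * 462 = 473088
total pixels = 473088^2 = 223812255744

223812255744 pixels


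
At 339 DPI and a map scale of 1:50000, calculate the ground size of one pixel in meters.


pixel_cm = 2.54 / 339 ≈ 0.007493 cm
ground = pixel_cm * 50000 / 100 = 2.54 * 50000 / (339 * 100) = 127000 / 33900 ≈ 3.75 m

3.75 m


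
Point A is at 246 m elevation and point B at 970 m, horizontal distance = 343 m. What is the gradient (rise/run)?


gradient = (970 - 246) / 343 = 724 / 343 = 2.1108

2.1108


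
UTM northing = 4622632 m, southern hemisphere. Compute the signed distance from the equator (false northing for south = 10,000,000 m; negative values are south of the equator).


For southern: actual = 4622632 - 10000000 = -5377368 m

-5377368 m


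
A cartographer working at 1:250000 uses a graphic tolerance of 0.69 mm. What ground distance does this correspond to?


ground = 0.69 mm * 250000 / 1000 = 172.5 m

172.5 m


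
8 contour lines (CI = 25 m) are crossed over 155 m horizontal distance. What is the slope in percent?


elevation change = 8 * 25 = 200 m
slope = 200 / 155 * 100 = 129.0%

129.0%


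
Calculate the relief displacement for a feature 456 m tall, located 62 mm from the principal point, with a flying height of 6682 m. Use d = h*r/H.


d = h * r / H = 456 * 62 / 6682 = 4.23 mm

4.23 mm


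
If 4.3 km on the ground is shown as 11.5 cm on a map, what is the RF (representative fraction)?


ground = 4.3 km = 430000 cm; RF denominator = ground / map = 430000 / 11.5 ≈ 37391; RF = 1:37391

1:37391


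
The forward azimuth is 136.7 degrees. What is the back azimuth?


back azimuth = (136.7 + 180) mod 360 = 316.7 degrees

316.7 degrees


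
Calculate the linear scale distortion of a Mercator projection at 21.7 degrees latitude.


SF = 1 / cos(21.7) = 1 / 0.929133 = 1.076

1.076
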